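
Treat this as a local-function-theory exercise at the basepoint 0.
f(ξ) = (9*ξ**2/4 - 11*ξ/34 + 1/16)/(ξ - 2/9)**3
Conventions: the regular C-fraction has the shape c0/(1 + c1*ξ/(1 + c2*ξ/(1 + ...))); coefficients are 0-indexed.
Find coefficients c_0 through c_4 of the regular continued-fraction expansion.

Taylor coefficients (expand at 0): a_0 = -729/128, a_1 = -206307/4352, a_2 = -2171691/4352, a_3 = -38086605/8704, a_4 = -1151632647/34816.
c0 = a_0 = -729/128. Peel one level at a time: if S = 1 + c*ξ/S' with S'(0) = 1, then c is the ξ-coefficient of S and S' = c*ξ/(S - 1).
S_1 = c0/f = 1 + (-283/34)*ξ + (-21197/1156)*ξ^2 + ...; c1 = -283/34.
S_2 = c1*ξ/(S_1 - 1) = 1 + (-21197/9622)*ξ + (2963547/160178)*ξ^2 + ...; c2 = -21197/9622.
S_3 = c2*ξ/(S_2 - 1) = 1 + (50380299/5998751)*ξ + (191326219857/1797251236)*ξ^2 + ...; c3 = 50380299/5998751.
S_4 = c3*ξ/(S_3 - 1) = 1 + (-39321220203/3102138556)*ξ + ...; c4 = -39321220203/3102138556.

The regular C-fraction coefficients are [-729/128, -283/34, -21197/9622, 50380299/5998751, -39321220203/3102138556].


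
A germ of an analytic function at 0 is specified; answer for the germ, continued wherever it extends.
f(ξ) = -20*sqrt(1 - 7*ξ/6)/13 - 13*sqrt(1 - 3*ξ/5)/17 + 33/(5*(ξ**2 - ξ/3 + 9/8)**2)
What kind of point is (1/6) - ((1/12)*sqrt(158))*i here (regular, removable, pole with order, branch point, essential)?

The point is a pole of order 2.

The denominator factor ξ**2 - ξ/3 + 9/8 vanishes at (1/6) - ((1/12)*sqrt(158))*i and appears to the power 2; the numerator there equals 33/5, nonzero, and no other factor vanishes.
The branch terms are analytic at this point.
Hence a pole whose order is the multiplicity, 2.


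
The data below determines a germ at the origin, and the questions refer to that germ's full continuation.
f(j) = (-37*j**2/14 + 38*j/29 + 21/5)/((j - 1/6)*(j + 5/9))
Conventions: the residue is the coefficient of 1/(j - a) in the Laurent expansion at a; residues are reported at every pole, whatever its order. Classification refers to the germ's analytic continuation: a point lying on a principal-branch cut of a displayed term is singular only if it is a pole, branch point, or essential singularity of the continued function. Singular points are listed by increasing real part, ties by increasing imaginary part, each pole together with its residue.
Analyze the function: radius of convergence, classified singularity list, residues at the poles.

Denominator factor (j - 1/6): pole of order 1 at 1/6, modulus 1/6.
Denominator factor (j + 5/9): pole of order 1 at -5/9, modulus 5/9.
The radius of convergence is the smallest modulus among the singular points: 1/6.
At the order-1 pole -5/9 set g(j) = (j - (-5/9))*f(j) = (-37*j**2/14 + 38*j/29 + 21/5)/(j - 1/6).
Simple pole: residue = g(a) at a = -5/9, which is -436781/118755.
At the order-1 pole 1/6 set g(j) = (j - (1/6))*f(j) = (-37*j**2/14 + 38*j/29 + 21/5)/(j + 5/9).
Simple pole: residue = g(a) at a = 1/6, which is 317531/52780.
List the singular points by increasing real part (a conjugate pair: the negative imaginary part first).

Radius of convergence at 0: 1/6.
At -5/9: a pole of order 1; residue -436781/118755.
At 1/6: a pole of order 1; residue 317531/52780.


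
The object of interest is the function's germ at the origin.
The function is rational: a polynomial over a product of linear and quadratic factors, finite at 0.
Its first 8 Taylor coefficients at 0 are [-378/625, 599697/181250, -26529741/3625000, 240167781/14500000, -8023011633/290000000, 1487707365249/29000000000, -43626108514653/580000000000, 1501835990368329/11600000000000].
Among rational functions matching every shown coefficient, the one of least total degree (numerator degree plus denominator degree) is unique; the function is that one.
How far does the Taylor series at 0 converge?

No rational of total degree below 5 reproduces all 8 coefficients; solving the [1/4] Pade equations on them gives f(ξ) = (1/5 - 21*ξ/29)/((ξ - 4/7)*(ξ + 5/6)**3), whose expansion matches every shown term.
Denominator factor (ξ - 4/7): pole of order 1 at 4/7, modulus 4/7.
Denominator factor (ξ + 5/6)^3: pole of order 3 at -5/6, modulus 5/6.
The radius of convergence is the smallest modulus among the singular points: 4/7.

The radius of convergence is 4/7.


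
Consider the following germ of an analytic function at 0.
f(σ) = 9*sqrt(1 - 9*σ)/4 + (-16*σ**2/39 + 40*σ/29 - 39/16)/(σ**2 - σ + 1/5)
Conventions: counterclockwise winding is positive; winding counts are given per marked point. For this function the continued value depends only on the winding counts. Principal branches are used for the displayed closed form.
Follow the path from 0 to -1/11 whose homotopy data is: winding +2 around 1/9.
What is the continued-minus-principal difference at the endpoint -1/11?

Continued minus principal equals 0.

The rational part is single-valued and drops out of the difference; each branch term changes only by its own monodromy.
(9/4)*sqrt(1 - σ/(1/9)): winding +2 is even, the square root returns to the same sheet, contribution 0.
Summing the contributions at σ = -1/11 gives 0.


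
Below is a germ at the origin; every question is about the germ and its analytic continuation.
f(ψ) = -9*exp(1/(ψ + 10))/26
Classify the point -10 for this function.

The point is an essential singularity.

The exponent 1/(ψ - (-10)) has a pole at -10, so exp(1/(ψ - (-10))) takes every nonzero value near it: an essential singularity (not a pole of any order).


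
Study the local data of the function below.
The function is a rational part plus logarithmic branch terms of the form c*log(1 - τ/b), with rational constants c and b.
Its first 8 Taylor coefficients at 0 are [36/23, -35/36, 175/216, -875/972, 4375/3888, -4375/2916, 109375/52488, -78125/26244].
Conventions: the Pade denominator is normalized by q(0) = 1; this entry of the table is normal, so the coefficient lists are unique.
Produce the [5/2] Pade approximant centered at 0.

The Pade approximant has numerator coefficients [36/23, 15965/5796, 19675/34776, -125/486, 625/11664, -625/52488]; denominator coefficients [1, 50/21, 250/189].

Taylor coefficients needed (read off): a_0 = 36/23, a_1 = -35/36, a_2 = 175/216, a_3 = -875/972, a_4 = 4375/3888, a_5 = -4375/2916, a_6 = 109375/52488, a_7 = -78125/26244.
Write the denominator as Q(τ) = 1 + q1*τ + q2*τ^2. Requiring Q*f - P = O(τ^8) with deg P <= 5 kills the coefficients of τ^6..τ^7 in Q*f:
  τ^6: a_6 + q1*a_5 + q2*a_4 = 0, i.e. 109375/52488 + (-4375/2916)*q1 + (4375/3888)*q2 = 0.
  τ^7: a_7 + q1*a_6 + q2*a_5 = 0, i.e. -78125/26244 + (109375/52488)*q1 + (-4375/2916)*q2 = 0.
Solving this linear system: q1 = 50/21, q2 = 250/189.
The numerator is Q*f truncated at degree 5: P0 = a_0 = 36/23; P1 = a_1 + q1*a_0 = 15965/5796; P2 = a_2 + q1*a_1 + q2*a_0 = 19675/34776; P3 = a_3 + q1*a_2 + q2*a_1 = -125/486; P4 = a_4 + q1*a_3 + q2*a_2 = 625/11664; P5 = a_5 + q1*a_4 + q2*a_3 = -625/52488.


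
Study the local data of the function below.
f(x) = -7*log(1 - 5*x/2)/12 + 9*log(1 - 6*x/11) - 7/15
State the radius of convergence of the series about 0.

The radius of convergence is 2/5.

Branch term (9)*log(1 - x/(11/6)): its argument vanishes at x = 11/6, a logarithmic branch point, modulus 11/6.
Branch term (-7/12)*log(1 - x/(2/5)): its argument vanishes at x = 2/5, a logarithmic branch point, modulus 2/5.
The radius of convergence is the smallest modulus among the singular points: 2/5.


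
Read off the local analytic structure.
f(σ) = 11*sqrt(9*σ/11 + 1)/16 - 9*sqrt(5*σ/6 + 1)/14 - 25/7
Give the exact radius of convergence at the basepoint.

The radius of convergence is 6/5.

Branch term (11/16)*sqrt(1 - σ/(-11/9)): its argument vanishes at σ = -11/9, a square-root branch point, modulus 11/9.
Branch term (-9/14)*sqrt(1 - σ/(-6/5)): its argument vanishes at σ = -6/5, a square-root branch point, modulus 6/5.
The radius of convergence is the smallest modulus among the singular points: 6/5.


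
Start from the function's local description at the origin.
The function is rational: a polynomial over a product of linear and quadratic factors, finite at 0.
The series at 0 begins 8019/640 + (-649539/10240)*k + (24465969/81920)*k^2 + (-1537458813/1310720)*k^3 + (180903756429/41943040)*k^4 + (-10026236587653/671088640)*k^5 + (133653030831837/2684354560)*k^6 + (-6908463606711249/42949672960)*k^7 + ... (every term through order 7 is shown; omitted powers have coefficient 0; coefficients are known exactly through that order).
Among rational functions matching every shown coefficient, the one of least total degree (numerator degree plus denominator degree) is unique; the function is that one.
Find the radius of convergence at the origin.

The radius of convergence is -3/8 + (1/24)*sqrt(337).

No rational of total degree below 6 reproduces all 8 coefficients; solving the [0/6] Pade equations on them gives f(k) = -11/(10*(k**2 - 3*k/4 - 4/9)**3), whose expansion matches every shown term.
Denominator factor (k**2 - 3*k/4 - 4/9)^3: discriminant 337/144, real irrational roots 3/8 + (1/24)*sqrt(337) and 3/8 - (1/24)*sqrt(337); poles of order 3, moduli 3/8 + (1/24)*sqrt(337) and -3/8 + (1/24)*sqrt(337).
The radius of convergence is the smallest modulus among the singular points: -3/8 + (1/24)*sqrt(337).


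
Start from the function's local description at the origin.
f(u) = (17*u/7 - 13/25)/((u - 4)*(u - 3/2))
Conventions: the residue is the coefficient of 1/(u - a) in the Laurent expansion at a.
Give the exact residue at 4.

At the order-1 pole 4 set g(u) = (u - (4))*f(u) = (17*u/7 - 13/25)/(u - 3/2).
Simple pole: residue = g(a) at a = 4, which is 3218/875.

The residue is 3218/875.


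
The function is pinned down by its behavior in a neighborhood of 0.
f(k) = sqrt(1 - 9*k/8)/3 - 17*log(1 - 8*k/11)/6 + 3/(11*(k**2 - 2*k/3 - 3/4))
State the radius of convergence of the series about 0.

The radius of convergence is -1/3 + (1/6)*sqrt(31).

Denominator factor (k**2 - 2*k/3 - 3/4): discriminant 31/9, real irrational roots 1/3 + (1/6)*sqrt(31) and 1/3 - (1/6)*sqrt(31); poles of order 1, moduli 1/3 + (1/6)*sqrt(31) and -1/3 + (1/6)*sqrt(31).
Branch term (-17/6)*log(1 - k/(11/8)): its argument vanishes at k = 11/8, a logarithmic branch point, modulus 11/8.
Branch term (1/3)*sqrt(1 - k/(8/9)): its argument vanishes at k = 8/9, a square-root branch point, modulus 8/9.
The radius of convergence is the smallest modulus among the singular points: -1/3 + (1/6)*sqrt(31).


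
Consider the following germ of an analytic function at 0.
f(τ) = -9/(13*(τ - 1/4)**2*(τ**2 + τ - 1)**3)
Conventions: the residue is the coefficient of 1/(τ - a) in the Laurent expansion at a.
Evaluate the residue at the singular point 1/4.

At the order-2 pole 1/4 set g(τ) = (τ - (1/4))^2*f(τ) = -9/(13*(τ**2 + τ - 1)**3).
Order-2 pole: residue = g'(a); g'(1/4) = 2654208/190333, so the residue is 2654208/190333.

The residue is 2654208/190333.


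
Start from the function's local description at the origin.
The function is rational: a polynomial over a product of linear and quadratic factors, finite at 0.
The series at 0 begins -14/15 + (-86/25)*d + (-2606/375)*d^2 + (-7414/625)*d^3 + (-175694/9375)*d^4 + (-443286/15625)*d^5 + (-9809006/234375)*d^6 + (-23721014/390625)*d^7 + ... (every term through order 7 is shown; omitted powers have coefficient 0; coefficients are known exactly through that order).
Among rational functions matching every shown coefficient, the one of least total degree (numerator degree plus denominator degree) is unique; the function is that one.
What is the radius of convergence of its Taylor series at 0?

No rational of total degree below 3 reproduces all 8 coefficients; solving the [1/2] Pade equations on them gives f(d) = (-6*d/7 - 2/3)/((d - 1)*(d - 5/7)), whose expansion matches every shown term.
Denominator factor (d - 1): pole of order 1 at 1, modulus 1.
Denominator factor (d - 5/7): pole of order 1 at 5/7, modulus 5/7.
The radius of convergence is the smallest modulus among the singular points: 5/7.

The radius of convergence is 5/7.


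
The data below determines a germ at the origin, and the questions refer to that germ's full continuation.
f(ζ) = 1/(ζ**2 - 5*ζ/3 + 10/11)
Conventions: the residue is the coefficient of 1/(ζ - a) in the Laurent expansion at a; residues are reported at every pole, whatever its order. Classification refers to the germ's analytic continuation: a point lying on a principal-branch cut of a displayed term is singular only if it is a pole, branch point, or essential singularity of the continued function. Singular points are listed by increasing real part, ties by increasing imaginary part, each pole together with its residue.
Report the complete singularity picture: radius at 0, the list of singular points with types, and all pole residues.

Denominator factor (ζ**2 - 5*ζ/3 + 10/11): discriminant -85/99, complex-conjugate roots (5/6) + ((1/66)*sqrt(935))*i and (5/6) - ((1/66)*sqrt(935))*i; poles of order 1, moduli (1/11)*sqrt(110) and (1/11)*sqrt(110).
The radius of convergence is the smallest modulus among the singular points: (1/11)*sqrt(110).
The factor ζ**2 - 5*ζ/3 + 10/11 splits as (ζ - a)(ζ - a') with a = (5/6) - ((1/66)*sqrt(935))*i, a' = (5/6) + ((1/66)*sqrt(935))*i. At the order-1 pole a set g(ζ) = (ζ - a)*f(ζ) = [1] / (ζ - a').
Simple pole: residue = g(a) at a = (5/6) - ((1/66)*sqrt(935))*i, which is ((3/85)*sqrt(935))*i.
The factor ζ**2 - 5*ζ/3 + 10/11 splits as (ζ - a)(ζ - a') with a = (5/6) + ((1/66)*sqrt(935))*i, a' = (5/6) - ((1/66)*sqrt(935))*i. At the order-1 pole a set g(ζ) = (ζ - a)*f(ζ) = [1] / (ζ - a').
Simple pole: residue = g(a) at a = (5/6) + ((1/66)*sqrt(935))*i, which is -((3/85)*sqrt(935))*i.
List the singular points by increasing real part (a conjugate pair: the negative imaginary part first).

Radius of convergence at 0: (1/11)*sqrt(110).
At (5/6) - ((1/66)*sqrt(935))*i: a pole of order 1; residue ((3/85)*sqrt(935))*i.
At (5/6) + ((1/66)*sqrt(935))*i: a pole of order 1; residue -((3/85)*sqrt(935))*i.


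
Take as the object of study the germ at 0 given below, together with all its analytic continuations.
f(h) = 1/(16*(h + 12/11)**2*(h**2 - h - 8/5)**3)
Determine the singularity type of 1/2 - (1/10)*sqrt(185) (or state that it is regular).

The denominator factor h**2 - h - 8/5 vanishes at 1/2 - (1/10)*sqrt(185) and appears to the power 3; the numerator there equals 1/16, nonzero, and no other factor vanishes.
Hence a pole whose order is the multiplicity, 3.

The point is a pole of order 3.


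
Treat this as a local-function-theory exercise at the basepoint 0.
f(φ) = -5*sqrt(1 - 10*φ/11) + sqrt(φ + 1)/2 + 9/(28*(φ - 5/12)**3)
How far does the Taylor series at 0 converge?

Denominator factor (φ - 5/12)^3: pole of order 3 at 5/12, modulus 5/12.
Branch term (-5)*sqrt(1 - φ/(11/10)): its argument vanishes at φ = 11/10, a square-root branch point, modulus 11/10.
Branch term (1/2)*sqrt(1 - φ/(-1)): its argument vanishes at φ = -1, a square-root branch point, modulus 1.
The radius of convergence is the smallest modulus among the singular points: 5/12.

The radius of convergence is 5/12.


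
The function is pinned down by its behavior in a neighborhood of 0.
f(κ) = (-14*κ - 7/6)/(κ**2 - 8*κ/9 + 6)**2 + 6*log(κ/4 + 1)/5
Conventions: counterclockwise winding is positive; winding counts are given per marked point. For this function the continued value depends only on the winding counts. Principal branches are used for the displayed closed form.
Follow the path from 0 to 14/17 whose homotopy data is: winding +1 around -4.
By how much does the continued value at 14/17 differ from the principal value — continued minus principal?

The rational part is single-valued and drops out of the difference; each branch term changes only by its own monodromy.
(6/5)*log(1 - κ/(-4)): each positive loop around -4 adds 2*pi*i to the log, so winding +1 contributes (6/5)*(1)*2*pi*i = (12/5)*pi*i.
Summing the contributions at κ = 14/17 gives (12/5)*pi*i.

Continued minus principal equals (12/5)*pi*i.


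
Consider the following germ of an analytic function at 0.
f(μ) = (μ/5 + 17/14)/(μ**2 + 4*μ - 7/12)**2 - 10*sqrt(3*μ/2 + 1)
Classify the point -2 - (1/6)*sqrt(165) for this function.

The point is a pole of order 2.

The denominator factor μ**2 + 4*μ - 7/12 vanishes at -2 - (1/6)*sqrt(165) and appears to the power 2; the numerator there equals 57/70 - (1/30)*sqrt(165), nonzero, and no other factor vanishes.
The branch terms are analytic at this point.
Hence a pole whose order is the multiplicity, 2.


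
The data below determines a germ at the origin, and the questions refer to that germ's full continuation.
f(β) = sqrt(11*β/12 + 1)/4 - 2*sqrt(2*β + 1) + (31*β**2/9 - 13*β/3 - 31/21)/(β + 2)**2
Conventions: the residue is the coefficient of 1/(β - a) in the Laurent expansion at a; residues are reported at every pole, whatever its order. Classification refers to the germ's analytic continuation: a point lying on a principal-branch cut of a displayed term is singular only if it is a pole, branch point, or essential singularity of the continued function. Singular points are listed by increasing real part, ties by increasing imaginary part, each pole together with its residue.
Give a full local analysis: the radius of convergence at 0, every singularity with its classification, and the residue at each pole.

Radius of convergence at 0: 1/2.
At -2: a pole of order 2; residue -163/9.
At -12/11: an algebraic (square-root) branch point.
At -1/2: an algebraic (square-root) branch point.

Denominator factor (β + 2)^2: pole of order 2 at -2, modulus 2.
Branch term (1/4)*sqrt(1 - β/(-12/11)): its argument vanishes at β = -12/11, a square-root branch point, modulus 12/11.
Branch term (-2)*sqrt(1 - β/(-1/2)): its argument vanishes at β = -1/2, a square-root branch point, modulus 1/2.
The radius of convergence is the smallest modulus among the singular points: 1/2.
The branch terms are analytic at -2 and contribute nothing to the residue; only the rational part matters.
At the order-2 pole -2 set g(β) = (β - (-2))^2*(rational part) = 31*β**2/9 - 13*β/3 - 31/21.
Order-2 pole: residue = g'(a); g'(-2) = -163/9, so the residue is -163/9.
List the singular points by increasing real part (a conjugate pair: the negative imaginary part first).


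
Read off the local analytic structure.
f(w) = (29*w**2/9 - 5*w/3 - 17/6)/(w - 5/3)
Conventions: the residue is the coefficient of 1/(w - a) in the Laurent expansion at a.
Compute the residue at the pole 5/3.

The residue is 541/162.

At the order-1 pole 5/3 set g(w) = (w - (5/3))*f(w) = 29*w**2/9 - 5*w/3 - 17/6.
Simple pole: residue = g(a) at a = 5/3, which is 541/162.


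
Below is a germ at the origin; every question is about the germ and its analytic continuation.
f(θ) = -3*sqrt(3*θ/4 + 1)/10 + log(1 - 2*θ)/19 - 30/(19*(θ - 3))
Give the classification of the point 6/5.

The point is a regular point.

Denominator factors: θ - 3 = -9/5 at θ = 6/5 — none vanishes.
Branch term log(1 - θ/(1/2)): argument at 6/5 is -7/5, nonzero, so 6/5 is not its branch point (a point on a principal cut is still regular for the continued germ).
Branch term sqrt(1 - θ/(-4/3)): argument at 6/5 is 19/10, nonzero, so 6/5 is not its branch point (a point on a principal cut is still regular for the continued germ).
So the germ continues analytically to 6/5.


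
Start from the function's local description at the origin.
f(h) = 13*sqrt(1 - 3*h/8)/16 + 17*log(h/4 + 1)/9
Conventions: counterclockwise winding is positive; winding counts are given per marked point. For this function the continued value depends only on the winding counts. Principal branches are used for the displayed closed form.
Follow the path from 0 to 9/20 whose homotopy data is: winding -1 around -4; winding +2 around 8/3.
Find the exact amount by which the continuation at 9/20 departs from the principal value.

Continued minus principal equals -(34/9)*pi*i.

The rational part is single-valued and drops out of the difference; each branch term changes only by its own monodromy.
(17/9)*log(1 - h/(-4)): each positive loop around -4 adds 2*pi*i to the log, so winding -1 contributes (17/9)*(-1)*2*pi*i = -(34/9)*pi*i.
(13/16)*sqrt(1 - h/(8/3)): winding +2 is even, the square root returns to the same sheet, contribution 0.
Summing the contributions at h = 9/20 gives -(34/9)*pi*i.


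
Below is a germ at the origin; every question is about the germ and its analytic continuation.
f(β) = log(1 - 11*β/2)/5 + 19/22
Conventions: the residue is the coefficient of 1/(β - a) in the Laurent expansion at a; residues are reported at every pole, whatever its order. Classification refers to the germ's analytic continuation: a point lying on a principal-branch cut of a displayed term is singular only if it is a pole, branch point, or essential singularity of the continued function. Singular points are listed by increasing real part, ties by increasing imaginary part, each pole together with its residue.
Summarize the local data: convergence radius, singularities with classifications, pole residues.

Radius of convergence at 0: 2/11.
At 2/11: a logarithmic branch point.

Branch term (1/5)*log(1 - β/(2/11)): its argument vanishes at β = 2/11, a logarithmic branch point, modulus 2/11.
The radius of convergence is the smallest modulus among the singular points: 2/11.


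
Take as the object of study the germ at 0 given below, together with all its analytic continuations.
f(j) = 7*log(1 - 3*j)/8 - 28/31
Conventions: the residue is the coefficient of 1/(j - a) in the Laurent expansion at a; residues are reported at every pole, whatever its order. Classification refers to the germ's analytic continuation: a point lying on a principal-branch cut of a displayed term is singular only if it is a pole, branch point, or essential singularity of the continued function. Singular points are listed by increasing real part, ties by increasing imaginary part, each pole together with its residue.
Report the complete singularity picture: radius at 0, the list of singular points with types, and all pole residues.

Branch term (7/8)*log(1 - j/(1/3)): its argument vanishes at j = 1/3, a logarithmic branch point, modulus 1/3.
The radius of convergence is the smallest modulus among the singular points: 1/3.

Radius of convergence at 0: 1/3.
At 1/3: a logarithmic branch point.


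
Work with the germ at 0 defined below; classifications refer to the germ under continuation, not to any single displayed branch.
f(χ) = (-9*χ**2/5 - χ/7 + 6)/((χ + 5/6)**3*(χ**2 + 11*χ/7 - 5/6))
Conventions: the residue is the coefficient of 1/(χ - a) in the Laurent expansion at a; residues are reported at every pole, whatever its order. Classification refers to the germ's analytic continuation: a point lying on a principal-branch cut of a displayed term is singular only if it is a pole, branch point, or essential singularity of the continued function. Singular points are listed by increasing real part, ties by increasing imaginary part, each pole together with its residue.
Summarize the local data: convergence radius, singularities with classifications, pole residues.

Denominator factor (χ + 5/6)^3: pole of order 3 at -5/6, modulus 5/6.
Denominator factor (χ**2 + 11*χ/7 - 5/6): discriminant 853/147, real irrational roots -11/14 + (1/42)*sqrt(2559) and -11/14 - (1/42)*sqrt(2559); poles of order 1, moduli -11/14 + (1/42)*sqrt(2559) and 11/14 + (1/42)*sqrt(2559).
The radius of convergence is the smallest modulus among the singular points: -11/14 + (1/42)*sqrt(2559).
The factor χ**2 + 11*χ/7 - 5/6 splits as (χ - a)(χ - a') with a = -11/14 - (1/42)*sqrt(2559), a' = -11/14 + (1/42)*sqrt(2559). At the order-1 pole a set g(χ) = (χ - a)*f(χ) = [(-9*χ**2/5 - χ/7 + 6)/(χ + 5/6)**3] / (χ - a').
Simple pole: residue = g(a) at a = -11/14 - (1/42)*sqrt(2559), which is 23414076/48627125 - (580604976/41478937625)*sqrt(2559).
At the order-3 pole -5/6 set g(χ) = (χ - (-5/6))^3*f(χ) = (-9*χ**2/5 - χ/7 + 6)/(χ**2 + 11*χ/7 - 5/6).
Order-3 pole: residue = g''(a)/2; g''(-5/6) = -93656304/48627125, so the residue is -46828152/48627125.
The factor χ**2 + 11*χ/7 - 5/6 splits as (χ - a)(χ - a') with a = -11/14 + (1/42)*sqrt(2559), a' = -11/14 - (1/42)*sqrt(2559). At the order-1 pole a set g(χ) = (χ - a)*f(χ) = [(-9*χ**2/5 - χ/7 + 6)/(χ + 5/6)**3] / (χ - a').
Simple pole: residue = g(a) at a = -11/14 + (1/42)*sqrt(2559), which is 23414076/48627125 + (580604976/41478937625)*sqrt(2559).
List the singular points by increasing real part (a conjugate pair: the negative imaginary part first).

Radius of convergence at 0: -11/14 + (1/42)*sqrt(2559).
At -11/14 - (1/42)*sqrt(2559): a pole of order 1; residue 23414076/48627125 - (580604976/41478937625)*sqrt(2559).
At -5/6: a pole of order 3; residue -46828152/48627125.
At -11/14 + (1/42)*sqrt(2559): a pole of order 1; residue 23414076/48627125 + (580604976/41478937625)*sqrt(2559).


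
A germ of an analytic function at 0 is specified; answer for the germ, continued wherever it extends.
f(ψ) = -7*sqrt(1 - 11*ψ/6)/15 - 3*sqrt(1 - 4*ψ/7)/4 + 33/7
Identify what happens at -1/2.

The point is a regular point.

There is no denominator, hence no pole anywhere.
Branch term sqrt(1 - ψ/(6/11)): argument at -1/2 is 23/12, nonzero, so -1/2 is not its branch point (a point on a principal cut is still regular for the continued germ).
Branch term sqrt(1 - ψ/(7/4)): argument at -1/2 is 9/7, nonzero, so -1/2 is not its branch point (a point on a principal cut is still regular for the continued germ).
So the germ continues analytically to -1/2.


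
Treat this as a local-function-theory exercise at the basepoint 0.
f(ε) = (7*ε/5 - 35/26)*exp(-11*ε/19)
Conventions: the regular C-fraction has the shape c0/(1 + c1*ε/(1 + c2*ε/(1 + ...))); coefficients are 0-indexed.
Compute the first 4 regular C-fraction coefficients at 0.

Taylor coefficients (expand at 0): a_0 = -35/26, a_1 = 5383/2470, a_2 = -97251/93860, a_3 = 1488179/5350020.
c0 = a_0 = -35/26. Peel one level at a time: if S = 1 + c*ε/S' with S'(0) = 1, then c is the ε-coefficient of S and S' = c*ε/(S - 1).
S_1 = c0/f = 1 + (769/475)*ε + (835397/451250)*ε^2 + ...; c1 = 769/475.
S_2 = c1*ε/(S_1 - 1) = 1 + (-835397/730550)*ε + (252072161/2561775852)*ε^2 + ...; c2 = -835397/730550.
S_3 = c2*ε/(S_2 - 1) = 1 + (6301804025/73235913402)*ε + ...; c3 = 6301804025/73235913402.

The regular C-fraction coefficients are [-35/26, 769/475, -835397/730550, 6301804025/73235913402].


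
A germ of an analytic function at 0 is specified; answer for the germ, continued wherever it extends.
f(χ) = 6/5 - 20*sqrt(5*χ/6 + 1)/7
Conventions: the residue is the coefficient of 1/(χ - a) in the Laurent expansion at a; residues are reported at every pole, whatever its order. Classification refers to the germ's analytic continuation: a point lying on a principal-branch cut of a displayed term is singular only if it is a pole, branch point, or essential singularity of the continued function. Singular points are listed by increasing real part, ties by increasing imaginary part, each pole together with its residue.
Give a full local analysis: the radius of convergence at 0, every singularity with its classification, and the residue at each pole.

Branch term (-20/7)*sqrt(1 - χ/(-6/5)): its argument vanishes at χ = -6/5, a square-root branch point, modulus 6/5.
The radius of convergence is the smallest modulus among the singular points: 6/5.

Radius of convergence at 0: 6/5.
At -6/5: an algebraic (square-root) branch point.


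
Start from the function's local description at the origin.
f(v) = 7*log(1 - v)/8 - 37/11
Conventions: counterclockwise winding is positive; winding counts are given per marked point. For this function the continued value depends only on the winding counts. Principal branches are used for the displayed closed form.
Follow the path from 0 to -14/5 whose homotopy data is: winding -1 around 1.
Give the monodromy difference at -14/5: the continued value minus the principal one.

The rational part is single-valued and drops out of the difference; each branch term changes only by its own monodromy.
(7/8)*log(1 - v/(1)): each positive loop around 1 adds 2*pi*i to the log, so winding -1 contributes (7/8)*(-1)*2*pi*i = -(7/4)*pi*i.
Summing the contributions at v = -14/5 gives -(7/4)*pi*i.

Continued minus principal equals -(7/4)*pi*i.


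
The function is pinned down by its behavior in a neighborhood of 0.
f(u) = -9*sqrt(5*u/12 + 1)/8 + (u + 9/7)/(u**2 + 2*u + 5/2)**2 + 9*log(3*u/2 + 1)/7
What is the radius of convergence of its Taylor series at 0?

The radius of convergence is 2/3.

Denominator factor (u**2 + 2*u + 5/2)^2: discriminant -6, complex-conjugate roots (-1) + ((1/2)*sqrt(6))*i and (-1) - ((1/2)*sqrt(6))*i; poles of order 2, moduli (1/2)*sqrt(10) and (1/2)*sqrt(10).
Branch term (9/7)*log(1 - u/(-2/3)): its argument vanishes at u = -2/3, a logarithmic branch point, modulus 2/3.
Branch term (-9/8)*sqrt(1 - u/(-12/5)): its argument vanishes at u = -12/5, a square-root branch point, modulus 12/5.
The radius of convergence is the smallest modulus among the singular points: 2/3.


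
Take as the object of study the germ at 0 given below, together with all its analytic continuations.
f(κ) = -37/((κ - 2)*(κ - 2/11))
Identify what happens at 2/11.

The denominator factor κ - 2/11 vanishes at 2/11 and appears to the power 1; the numerator there equals -37, nonzero, and no other factor vanishes.
Hence a pole whose order is the multiplicity, 1.

The point is a pole of order 1.


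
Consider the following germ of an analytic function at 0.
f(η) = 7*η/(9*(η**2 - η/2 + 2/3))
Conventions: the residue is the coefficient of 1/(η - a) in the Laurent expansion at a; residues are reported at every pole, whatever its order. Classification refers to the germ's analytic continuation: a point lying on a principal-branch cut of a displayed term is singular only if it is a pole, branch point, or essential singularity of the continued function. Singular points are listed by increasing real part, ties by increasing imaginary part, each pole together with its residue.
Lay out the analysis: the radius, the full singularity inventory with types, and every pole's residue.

Radius of convergence at 0: (1/3)*sqrt(6).
At (1/4) - ((1/12)*sqrt(87))*i: a pole of order 1; residue (7/18) + ((7/522)*sqrt(87))*i.
At (1/4) + ((1/12)*sqrt(87))*i: a pole of order 1; residue (7/18) - ((7/522)*sqrt(87))*i.

Denominator factor (η**2 - η/2 + 2/3): discriminant -29/12, complex-conjugate roots (1/4) + ((1/12)*sqrt(87))*i and (1/4) - ((1/12)*sqrt(87))*i; poles of order 1, moduli (1/3)*sqrt(6) and (1/3)*sqrt(6).
The radius of convergence is the smallest modulus among the singular points: (1/3)*sqrt(6).
The factor η**2 - η/2 + 2/3 splits as (η - a)(η - a') with a = (1/4) - ((1/12)*sqrt(87))*i, a' = (1/4) + ((1/12)*sqrt(87))*i. At the order-1 pole a set g(η) = (η - a)*f(η) = [7*η/9] / (η - a').
Simple pole: residue = g(a) at a = (1/4) - ((1/12)*sqrt(87))*i, which is (7/18) + ((7/522)*sqrt(87))*i.
The factor η**2 - η/2 + 2/3 splits as (η - a)(η - a') with a = (1/4) + ((1/12)*sqrt(87))*i, a' = (1/4) - ((1/12)*sqrt(87))*i. At the order-1 pole a set g(η) = (η - a)*f(η) = [7*η/9] / (η - a').
Simple pole: residue = g(a) at a = (1/4) + ((1/12)*sqrt(87))*i, which is (7/18) - ((7/522)*sqrt(87))*i.
List the singular points by increasing real part (a conjugate pair: the negative imaginary part first).


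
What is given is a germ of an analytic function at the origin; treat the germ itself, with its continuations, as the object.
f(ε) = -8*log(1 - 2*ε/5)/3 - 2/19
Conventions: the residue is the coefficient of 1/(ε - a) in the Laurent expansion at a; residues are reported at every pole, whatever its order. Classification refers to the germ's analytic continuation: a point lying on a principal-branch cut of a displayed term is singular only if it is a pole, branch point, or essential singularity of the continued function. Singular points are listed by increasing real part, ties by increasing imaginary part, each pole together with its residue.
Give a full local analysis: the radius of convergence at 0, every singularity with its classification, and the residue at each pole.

Branch term (-8/3)*log(1 - ε/(5/2)): its argument vanishes at ε = 5/2, a logarithmic branch point, modulus 5/2.
The radius of convergence is the smallest modulus among the singular points: 5/2.

Radius of convergence at 0: 5/2.
At 5/2: a logarithmic branch point.


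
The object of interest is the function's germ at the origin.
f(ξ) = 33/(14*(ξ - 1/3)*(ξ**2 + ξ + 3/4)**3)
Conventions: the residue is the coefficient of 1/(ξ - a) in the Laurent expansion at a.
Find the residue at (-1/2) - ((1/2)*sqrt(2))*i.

The factor ξ**2 + ξ + 3/4 splits as (ξ - a)(ξ - a') with a = (-1/2) - ((1/2)*sqrt(2))*i, a' = (-1/2) + ((1/2)*sqrt(2))*i. At the order-3 pole a set g(ξ) = (ξ - a)^3*f(ξ) = [33/(14*(ξ - 1/3))] / (ξ - a')^3.
Order-3 pole: residue = g''(a)/2; g''((-1/2) - ((1/2)*sqrt(2))*i) = (-769824/556549) - ((794475/159014)*sqrt(2))*i, so the residue is (-384912/556549) - ((794475/318028)*sqrt(2))*i.

The residue is (-384912/556549) - ((794475/318028)*sqrt(2))*i.


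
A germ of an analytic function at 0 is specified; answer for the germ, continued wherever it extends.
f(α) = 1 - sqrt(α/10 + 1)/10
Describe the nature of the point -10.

The term (-1/10)*sqrt(1 - α/(-10)) has argument 1 - -10/(-10) = 0 at -10: a square-root (algebraic, two-sheeted) branch point; the remaining terms are analytic or single-valued there.

The point is an algebraic (square-root) branch point.


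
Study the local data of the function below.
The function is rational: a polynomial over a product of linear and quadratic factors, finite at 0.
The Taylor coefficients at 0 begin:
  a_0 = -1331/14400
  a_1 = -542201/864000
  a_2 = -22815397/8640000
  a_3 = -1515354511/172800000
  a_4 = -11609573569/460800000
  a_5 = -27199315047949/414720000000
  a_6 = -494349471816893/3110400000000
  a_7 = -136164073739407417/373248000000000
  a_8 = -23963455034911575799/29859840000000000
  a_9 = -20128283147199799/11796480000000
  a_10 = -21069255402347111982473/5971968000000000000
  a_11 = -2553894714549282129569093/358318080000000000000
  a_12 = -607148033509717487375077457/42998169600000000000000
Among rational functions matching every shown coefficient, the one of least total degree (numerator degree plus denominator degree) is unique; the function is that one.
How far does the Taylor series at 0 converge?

The radius of convergence is 3/4 - (1/44)*sqrt(33).

No rational of total degree below 11 reproduces all 13 coefficients; solving the [1/10] Pade equations on them gives f(γ) = (35*γ/22 - 3/2)/((γ**2 - 2*γ - 10)**2*(γ**2 - 3*γ/2 + 6/11)**3), whose expansion matches every shown term.
Denominator factor (γ**2 - 2*γ - 10)^2: discriminant 44, real irrational roots 1 + sqrt(11) and 1 - sqrt(11); poles of order 2, moduli 1 + sqrt(11) and -1 + sqrt(11).
Denominator factor (γ**2 - 3*γ/2 + 6/11)^3: discriminant 3/44, real irrational roots 3/4 + (1/44)*sqrt(33) and 3/4 - (1/44)*sqrt(33); poles of order 3, moduli 3/4 + (1/44)*sqrt(33) and 3/4 - (1/44)*sqrt(33).
The radius of convergence is the smallest modulus among the singular points: 3/4 - (1/44)*sqrt(33).


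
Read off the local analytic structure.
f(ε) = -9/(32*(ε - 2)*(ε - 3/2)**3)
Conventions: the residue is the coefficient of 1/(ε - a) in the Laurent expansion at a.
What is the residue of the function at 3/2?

At the order-3 pole 3/2 set g(ε) = (ε - (3/2))^3*f(ε) = -9/(32*(ε - 2)).
Order-3 pole: residue = g''(a)/2; g''(3/2) = 9/2, so the residue is 9/4.

The residue is 9/4.


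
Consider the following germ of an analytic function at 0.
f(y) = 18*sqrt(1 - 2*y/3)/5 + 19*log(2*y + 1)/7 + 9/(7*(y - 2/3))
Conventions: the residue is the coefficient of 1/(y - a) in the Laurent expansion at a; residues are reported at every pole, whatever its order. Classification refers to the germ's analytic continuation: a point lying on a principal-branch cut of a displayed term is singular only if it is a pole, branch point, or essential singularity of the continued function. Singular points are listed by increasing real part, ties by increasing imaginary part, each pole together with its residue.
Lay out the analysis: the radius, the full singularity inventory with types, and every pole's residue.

Denominator factor (y - 2/3): pole of order 1 at 2/3, modulus 2/3.
Branch term (19/7)*log(1 - y/(-1/2)): its argument vanishes at y = -1/2, a logarithmic branch point, modulus 1/2.
Branch term (18/5)*sqrt(1 - y/(3/2)): its argument vanishes at y = 3/2, a square-root branch point, modulus 3/2.
The radius of convergence is the smallest modulus among the singular points: 1/2.
The branch terms are analytic at 2/3 and contribute nothing to the residue; only the rational part matters.
At the order-1 pole 2/3 set g(y) = (y - (2/3))*(rational part) = 9/7.
Simple pole: residue = g(a) at a = 2/3, which is 9/7.
List the singular points by increasing real part (a conjugate pair: the negative imaginary part first).

Radius of convergence at 0: 1/2.
At -1/2: a logarithmic branch point.
At 2/3: a pole of order 1; residue 9/7.
At 3/2: an algebraic (square-root) branch point.


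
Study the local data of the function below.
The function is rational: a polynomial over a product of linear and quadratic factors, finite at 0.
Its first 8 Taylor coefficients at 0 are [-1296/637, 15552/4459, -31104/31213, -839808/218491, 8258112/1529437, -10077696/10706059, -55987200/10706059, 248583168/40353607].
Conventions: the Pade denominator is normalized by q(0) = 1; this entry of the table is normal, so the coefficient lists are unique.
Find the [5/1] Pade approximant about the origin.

The Pade approximant has numerator coefficients [-1296/637, 65952/4459, -635904/31213, 369792/218491, 40917312/1529437, -331226496/10706059]; denominator coefficients [1, -50/9].

Taylor coefficients needed (read off): a_0 = -1296/637, a_1 = 15552/4459, a_2 = -31104/31213, a_3 = -839808/218491, a_4 = 8258112/1529437, a_5 = -10077696/10706059, a_6 = -55987200/10706059.
Write the denominator as Q(r) = 1 + q1*r. Requiring Q*f - P = O(r^7) with deg P <= 5 kills the coefficients of r^6..r^6 in Q*f:
  r^6: a_6 + q1*a_5 = 0, i.e. -55987200/10706059 + (-10077696/10706059)*q1 = 0.
Solving this linear system: q1 = -50/9.
The numerator is Q*f truncated at degree 5: P0 = a_0 = -1296/637; P1 = a_1 + q1*a_0 = 65952/4459; P2 = a_2 + q1*a_1 = -635904/31213; P3 = a_3 + q1*a_2 = 369792/218491; P4 = a_4 + q1*a_3 = 40917312/1529437; P5 = a_5 + q1*a_4 = -331226496/10706059.


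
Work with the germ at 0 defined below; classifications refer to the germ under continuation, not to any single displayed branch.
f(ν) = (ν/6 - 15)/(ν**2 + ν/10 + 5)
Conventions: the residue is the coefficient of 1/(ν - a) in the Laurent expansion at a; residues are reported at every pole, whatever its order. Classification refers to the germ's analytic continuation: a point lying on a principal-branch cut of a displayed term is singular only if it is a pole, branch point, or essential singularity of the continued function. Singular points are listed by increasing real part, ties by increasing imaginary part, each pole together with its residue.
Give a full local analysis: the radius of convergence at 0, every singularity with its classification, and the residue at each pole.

Denominator factor (ν**2 + ν/10 + 5): discriminant -1999/100, complex-conjugate roots (-1/20) + ((1/20)*sqrt(1999))*i and (-1/20) - ((1/20)*sqrt(1999))*i; poles of order 1, moduli sqrt(5) and sqrt(5).
The radius of convergence is the smallest modulus among the singular points: sqrt(5).
The factor ν**2 + ν/10 + 5 splits as (ν - a)(ν - a') with a = (-1/20) - ((1/20)*sqrt(1999))*i, a' = (-1/20) + ((1/20)*sqrt(1999))*i. At the order-1 pole a set g(ν) = (ν - a)*f(ν) = [ν/6 - 15] / (ν - a').
Simple pole: residue = g(a) at a = (-1/20) - ((1/20)*sqrt(1999))*i, which is (1/12) - ((1801/23988)*sqrt(1999))*i.
The factor ν**2 + ν/10 + 5 splits as (ν - a)(ν - a') with a = (-1/20) + ((1/20)*sqrt(1999))*i, a' = (-1/20) - ((1/20)*sqrt(1999))*i. At the order-1 pole a set g(ν) = (ν - a)*f(ν) = [ν/6 - 15] / (ν - a').
Simple pole: residue = g(a) at a = (-1/20) + ((1/20)*sqrt(1999))*i, which is (1/12) + ((1801/23988)*sqrt(1999))*i.
List the singular points by increasing real part (a conjugate pair: the negative imaginary part first).

Radius of convergence at 0: sqrt(5).
At (-1/20) - ((1/20)*sqrt(1999))*i: a pole of order 1; residue (1/12) - ((1801/23988)*sqrt(1999))*i.
At (-1/20) + ((1/20)*sqrt(1999))*i: a pole of order 1; residue (1/12) + ((1801/23988)*sqrt(1999))*i.
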